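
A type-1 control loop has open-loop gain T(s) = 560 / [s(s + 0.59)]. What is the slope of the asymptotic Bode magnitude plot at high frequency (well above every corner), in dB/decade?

With 0 zeros and 2 poles, the high-frequency asymptotic slope is 20 × (0 − 2) = -40 dB/decade.

-40 dB/decade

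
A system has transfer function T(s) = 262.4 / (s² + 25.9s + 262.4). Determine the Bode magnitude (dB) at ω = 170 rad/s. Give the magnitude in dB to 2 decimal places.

-40.86 dB

|(j170)² + 25.9(j170) + 262.4| = |-28638 + j4403| = 2.897e+04
|T(j170)| = 262.4 / 2.897e+04 = 0.0090564
20 log₁₀(0.0090564) = -40.861 dB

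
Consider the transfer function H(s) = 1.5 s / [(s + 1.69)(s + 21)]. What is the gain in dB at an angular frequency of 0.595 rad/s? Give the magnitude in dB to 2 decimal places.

|j0.595| = 0.595
|j0.595 + 1.69| = √(0.595² + 1.69²) = 1.792
|j0.595 + 21| = √(0.595² + 21²) = 21.01
|H(j0.595)| = 1.5 × 0.595 / (1.792 × 21.01) = 0.023711
20 log₁₀(0.023711) = -32.501 dB

-32.50 dB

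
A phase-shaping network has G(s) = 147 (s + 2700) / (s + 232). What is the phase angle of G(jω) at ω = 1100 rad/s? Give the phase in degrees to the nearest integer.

-56°

∠(j1100 + 2700) = arctan(1100/2700) = 22.17°
∠(j1100 + 232) = arctan(1100/232) = 78.09°
∠G(j1100) = 22.17° − 78.09° = -55.92°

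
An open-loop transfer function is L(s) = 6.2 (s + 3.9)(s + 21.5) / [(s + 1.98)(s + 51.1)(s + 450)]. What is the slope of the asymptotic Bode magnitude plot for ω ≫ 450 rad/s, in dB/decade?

With 2 zeros and 3 poles, the high-frequency asymptotic slope is 20 × (2 − 3) = -20 dB/decade.

-20 dB/decade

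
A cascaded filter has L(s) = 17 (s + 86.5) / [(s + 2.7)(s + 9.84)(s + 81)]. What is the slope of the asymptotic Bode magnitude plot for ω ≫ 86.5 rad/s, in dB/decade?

With 1 zero and 3 poles, the high-frequency asymptotic slope is 20 × (1 − 3) = -40 dB/decade.

-40 dB/decade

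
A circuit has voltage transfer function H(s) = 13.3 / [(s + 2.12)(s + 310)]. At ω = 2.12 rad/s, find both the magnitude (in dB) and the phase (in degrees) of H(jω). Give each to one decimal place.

|H| = -36.9 dB, ∠H = -45.4 deg

|j2.12 + 2.12| = √(2.12² + 2.12²) = 2.998
|j2.12 + 310| = √(2.12² + 310²) = 310
|H(j2.12)| = 13.3 / (2.998 × 310) = 0.01431
20 log₁₀(0.01431) = -36.89 dB
∠(j2.12 + 2.12) = arctan(2.12/2.12) = 45.00°
∠(j2.12 + 310) = arctan(2.12/310) = 0.39°
∠H(j2.12) = − (45.00° + 0.39°) = -45.39°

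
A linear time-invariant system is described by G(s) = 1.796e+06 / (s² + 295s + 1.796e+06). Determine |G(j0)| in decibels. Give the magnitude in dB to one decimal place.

0.0 dB

G(0) = 1.796e+06 / 1.796e+06 = 1
20 log₁₀(1) = 0.00 dB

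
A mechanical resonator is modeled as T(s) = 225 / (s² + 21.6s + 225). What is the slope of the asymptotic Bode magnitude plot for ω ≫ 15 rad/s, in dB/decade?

-40 dB/decade

With 0 zeros and 2 poles, the high-frequency asymptotic slope is 20 × (0 − 2) = -40 dB/decade.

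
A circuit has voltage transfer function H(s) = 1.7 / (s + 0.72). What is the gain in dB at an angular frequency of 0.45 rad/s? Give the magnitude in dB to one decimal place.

6.0 dB

|j0.45 + 0.72| = √(0.45² + 0.72²) = 0.8491
|H(j0.45)| = 1.7 / 0.8491 = 2.0022
20 log₁₀(2.0022) = 6.03 dB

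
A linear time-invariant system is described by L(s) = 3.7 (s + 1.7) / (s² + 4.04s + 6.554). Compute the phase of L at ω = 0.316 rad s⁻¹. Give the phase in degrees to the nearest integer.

-1 deg

∠(j0.316 + 1.7) = arctan(0.316/1.7) = 10.53°
∠[(j0.316)² + 4.04(j0.316) + 6.554] = ∠[6.4541 + j1.2766] = 11.19°
∠L(j0.316) = 10.53° − 11.19° = -0.66°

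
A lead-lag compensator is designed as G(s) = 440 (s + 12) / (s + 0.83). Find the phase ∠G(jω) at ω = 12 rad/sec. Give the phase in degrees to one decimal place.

-41.0°

∠(j12 + 12) = arctan(12/12) = 45.00°
∠(j12 + 0.83) = arctan(12/0.83) = 86.04°
∠G(j12) = 45.00° − 86.04° = -41.04°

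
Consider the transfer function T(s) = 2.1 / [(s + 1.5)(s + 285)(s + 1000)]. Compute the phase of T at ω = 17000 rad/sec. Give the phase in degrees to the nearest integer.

-266°

∠(j17000 + 1.5) = arctan(17000/1.5) = 89.99°
∠(j17000 + 285) = arctan(17000/285) = 89.04°
∠(j17000 + 1000) = arctan(17000/1000) = 86.63°
∠T(j17000) = − (89.99° + 89.04° + 86.63°) = -265.67°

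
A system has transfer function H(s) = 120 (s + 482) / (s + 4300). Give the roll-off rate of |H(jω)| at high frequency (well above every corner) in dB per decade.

With 1 zero and 1 pole, the high-frequency asymptotic slope is 20 × (1 − 1) = 0 dB/decade.

0 dB/decade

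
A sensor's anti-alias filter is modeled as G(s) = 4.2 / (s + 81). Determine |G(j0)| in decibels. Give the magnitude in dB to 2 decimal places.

G(0) = 4.2 / 81 = 0.051852
20 log₁₀(0.051852) = -25.705 dB

-25.70 dB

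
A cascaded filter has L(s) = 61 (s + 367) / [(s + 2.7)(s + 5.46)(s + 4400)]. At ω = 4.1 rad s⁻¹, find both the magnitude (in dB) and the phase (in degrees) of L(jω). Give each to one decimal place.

|L| = -16.4 dB, ∠L = -93.0°

|j4.1 + 367| = √(4.1² + 367²) = 367
|j4.1 + 2.7| = √(4.1² + 2.7²) = 4.909
|j4.1 + 5.46| = √(4.1² + 5.46²) = 6.828
|j4.1 + 4400| = √(4.1² + 4400²) = 4400
|L(j4.1)| = 61 × 367 / (4.909 × 6.828 × 4400) = 0.1518
20 log₁₀(0.1518) = -16.37 dB
∠(j4.1 + 367) = arctan(4.1/367) = 0.64°
∠(j4.1 + 2.7) = arctan(4.1/2.7) = 56.63°
∠(j4.1 + 5.46) = arctan(4.1/5.46) = 36.90°
∠(j4.1 + 4400) = arctan(4.1/4400) = 0.05°
∠L(j4.1) = 0.64° − (56.63° + 36.90° + 0.05°) = -92.95°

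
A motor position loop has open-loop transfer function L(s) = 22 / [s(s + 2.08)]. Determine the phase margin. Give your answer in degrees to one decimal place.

25.0°

Gain crossover: |L(jω)| = 1 at ω ≈ 4.47 rad/s.
∠L(j4.47) = −90° − arctan(4.47/2.08) ≈ -155.03°
PM = 180° + (-155.03°) = 24.97°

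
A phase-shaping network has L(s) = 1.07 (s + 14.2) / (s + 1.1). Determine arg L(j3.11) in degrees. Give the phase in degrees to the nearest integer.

-58°

∠(j3.11 + 14.2) = arctan(3.11/14.2) = 12.35°
∠(j3.11 + 1.1) = arctan(3.11/1.1) = 70.52°
∠L(j3.11) = 12.35° − 70.52° = -58.17°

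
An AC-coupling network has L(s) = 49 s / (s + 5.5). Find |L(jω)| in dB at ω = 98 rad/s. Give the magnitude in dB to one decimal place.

|j98| = 98
|j98 + 5.5| = √(98² + 5.5²) = 98.15
|L(j98)| = 49 × 98 / 98.15 = 48.923
20 log₁₀(48.923) = 33.79 dB

33.8 dB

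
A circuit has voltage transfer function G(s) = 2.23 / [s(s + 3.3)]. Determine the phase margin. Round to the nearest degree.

Gain crossover: |G(jω)| = 1 at ω ≈ 0.663 rad/s.
∠G(j0.663) = −90° − arctan(0.663/3.3) ≈ -101.35°
PM = 180° + (-101.35°) = 78.65°

79°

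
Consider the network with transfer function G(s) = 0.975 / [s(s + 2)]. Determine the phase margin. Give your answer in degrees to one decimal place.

Gain crossover: |G(jω)| = 1 at ω ≈ 0.474 rad/s.
∠G(j0.474) = −90° − arctan(0.474/2) ≈ -103.34°
PM = 180° + (-103.34°) = 76.66°

76.7°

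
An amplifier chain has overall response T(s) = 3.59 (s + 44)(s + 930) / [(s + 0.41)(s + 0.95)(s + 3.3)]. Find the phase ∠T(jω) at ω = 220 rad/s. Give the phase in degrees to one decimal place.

-176.8 deg

∠(j220 + 44) = arctan(220/44) = 78.69°
∠(j220 + 930) = arctan(220/930) = 13.31°
∠(j220 + 0.41) = arctan(220/0.41) = 89.89°
∠(j220 + 0.95) = arctan(220/0.95) = 89.75°
∠(j220 + 3.3) = arctan(220/3.3) = 89.14°
∠T(j220) = 78.69° + 13.31° − (89.89° + 89.75° + 89.14°) = -176.79°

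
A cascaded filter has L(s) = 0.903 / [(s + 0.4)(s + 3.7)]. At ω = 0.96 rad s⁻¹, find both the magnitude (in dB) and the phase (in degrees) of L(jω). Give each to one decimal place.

|L| = -12.9 dB, ∠L = -81.9°

|j0.96 + 0.4| = √(0.96² + 0.4²) = 1.04
|j0.96 + 3.7| = √(0.96² + 3.7²) = 3.823
|L(j0.96)| = 0.903 / (1.04 × 3.823) = 0.22715
20 log₁₀(0.22715) = -12.87 dB
∠(j0.96 + 0.4) = arctan(0.96/0.4) = 67.38°
∠(j0.96 + 3.7) = arctan(0.96/3.7) = 14.55°
∠L(j0.96) = − (67.38° + 14.55°) = -81.93°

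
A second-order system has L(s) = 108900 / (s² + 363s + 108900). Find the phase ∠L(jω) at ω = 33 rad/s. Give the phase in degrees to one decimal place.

∠[(j33)² + 363(j33) + 108900] = ∠[1.0781e+05 + j11979] = 6.34°
∠L(j33) = −6.34° = -6.34°

-6.3°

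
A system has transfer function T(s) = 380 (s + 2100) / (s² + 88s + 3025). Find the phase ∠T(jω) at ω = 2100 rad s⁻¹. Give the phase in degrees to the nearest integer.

-133°

∠(j2100 + 2100) = arctan(2100/2100) = 45.00°
∠[(j2100)² + 88(j2100) + 3025] = ∠[-4.407e+06 + j1.848e+05] = 177.60°
∠T(j2100) = 45.00° − 177.60° = -132.60°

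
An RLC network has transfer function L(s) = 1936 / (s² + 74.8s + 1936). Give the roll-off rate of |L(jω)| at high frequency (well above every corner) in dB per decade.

-40 dB/decade

With 0 zeros and 2 poles, the high-frequency asymptotic slope is 20 × (0 − 2) = -40 dB/decade.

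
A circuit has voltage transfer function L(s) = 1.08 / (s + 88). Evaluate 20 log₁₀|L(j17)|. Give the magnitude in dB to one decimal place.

-38.4 dB

|j17 + 88| = √(17² + 88²) = 89.63
|L(j17)| = 1.08 / 89.63 = 0.01205
20 log₁₀(0.01205) = -38.38 dB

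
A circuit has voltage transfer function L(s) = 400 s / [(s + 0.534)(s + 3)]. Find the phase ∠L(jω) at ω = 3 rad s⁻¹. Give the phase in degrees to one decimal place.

∠(j3) = 90.00°
∠(j3 + 0.534) = arctan(3/0.534) = 79.91°
∠(j3 + 3) = arctan(3/3) = 45.00°
∠L(j3) = 90.00° − (79.91° + 45.00°) = -34.91°

-34.9°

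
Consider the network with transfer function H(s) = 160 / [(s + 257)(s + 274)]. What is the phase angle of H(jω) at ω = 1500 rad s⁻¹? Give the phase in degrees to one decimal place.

∠(j1500 + 257) = arctan(1500/257) = 80.28°
∠(j1500 + 274) = arctan(1500/274) = 79.65°
∠H(j1500) = − (80.28° + 79.65°) = -159.93°

-159.9°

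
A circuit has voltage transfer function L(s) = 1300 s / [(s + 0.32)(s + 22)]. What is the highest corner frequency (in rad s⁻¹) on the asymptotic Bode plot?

22 rad s⁻¹

Break frequencies occur at each pole and zero magnitude: 0.32 rad s⁻¹, 22 rad s⁻¹.
The highest is 22 rad s⁻¹.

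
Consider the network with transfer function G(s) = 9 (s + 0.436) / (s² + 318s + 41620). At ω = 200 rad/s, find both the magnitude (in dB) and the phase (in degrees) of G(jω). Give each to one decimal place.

|j200 + 0.436| = √(200² + 0.436²) = 200
|(j200)² + 318(j200) + 41620| = |1620 + j63600| = 6.362e+04
|G(j200)| = 9 × 200 / 6.362e+04 = 0.028293
20 log₁₀(0.028293) = -30.97 dB
∠(j200 + 0.436) = arctan(200/0.436) = 89.88°
∠[(j200)² + 318(j200) + 41620] = ∠[1620 + j63600] = 88.54°
∠G(j200) = 89.88° − 88.54° = 1.33°

|G| = -31.0 dB, ∠G = 1.3°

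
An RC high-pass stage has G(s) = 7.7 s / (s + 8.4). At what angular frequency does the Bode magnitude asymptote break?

8.4 rad s⁻¹

The single real pole at s = −8.4 gives a corner at ω = 8.4 rad s⁻¹.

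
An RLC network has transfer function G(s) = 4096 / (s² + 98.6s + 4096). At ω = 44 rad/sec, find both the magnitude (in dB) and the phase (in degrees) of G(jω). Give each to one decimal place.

|(j44)² + 98.6(j44) + 4096| = |2160 + j4338.4| = 4846
|G(j44)| = 4096 / 4846 = 0.84517
20 log₁₀(0.84517) = -1.46 dB
∠[(j44)² + 98.6(j44) + 4096] = ∠[2160 + j4338.4] = 63.53°
∠G(j44) = −63.53° = -63.53°

|G| = -1.5 dB, ∠G = -63.5 deg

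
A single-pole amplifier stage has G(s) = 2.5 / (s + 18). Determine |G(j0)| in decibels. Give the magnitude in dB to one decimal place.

-17.1 dB

G(0) = 2.5 / 18 = 0.13889
20 log₁₀(0.13889) = -17.15 dB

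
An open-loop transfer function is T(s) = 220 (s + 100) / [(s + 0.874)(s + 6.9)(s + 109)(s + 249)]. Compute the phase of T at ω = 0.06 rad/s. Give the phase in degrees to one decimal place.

-4.4°

∠(j0.06 + 100) = arctan(0.06/100) = 0.03°
∠(j0.06 + 0.874) = arctan(0.06/0.874) = 3.93°
∠(j0.06 + 6.9) = arctan(0.06/6.9) = 0.50°
∠(j0.06 + 109) = arctan(0.06/109) = 0.03°
∠(j0.06 + 249) = arctan(0.06/249) = 0.01°
∠T(j0.06) = 0.03° − (3.93° + 0.50° + 0.03° + 0.01°) = -4.44°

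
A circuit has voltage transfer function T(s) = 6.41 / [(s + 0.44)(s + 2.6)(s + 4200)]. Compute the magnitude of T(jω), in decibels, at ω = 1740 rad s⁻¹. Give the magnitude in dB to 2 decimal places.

|j1740 + 0.44| = √(1740² + 0.44²) = 1740
|j1740 + 2.6| = √(1740² + 2.6²) = 1740
|j1740 + 4200| = √(1740² + 4200²) = 4546
|T(j1740)| = 6.41 / (1740 × 1740 × 4546) = 4.6571e-10
20 log₁₀(4.6571e-10) = -186.638 dB

-186.64 dB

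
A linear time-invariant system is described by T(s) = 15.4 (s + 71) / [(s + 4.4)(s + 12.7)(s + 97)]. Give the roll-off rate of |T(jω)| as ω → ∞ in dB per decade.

-40 dB/decade

With 1 zero and 3 poles, the high-frequency asymptotic slope is 20 × (1 − 3) = -40 dB/decade.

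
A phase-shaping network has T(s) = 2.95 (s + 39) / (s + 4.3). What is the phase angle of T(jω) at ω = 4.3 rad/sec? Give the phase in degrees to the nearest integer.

-39 deg

∠(j4.3 + 39) = arctan(4.3/39) = 6.29°
∠(j4.3 + 4.3) = arctan(4.3/4.3) = 45.00°
∠T(j4.3) = 6.29° − 45.00° = -38.71°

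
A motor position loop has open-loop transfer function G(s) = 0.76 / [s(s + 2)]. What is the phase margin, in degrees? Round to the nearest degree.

Gain crossover: |G(jω)| = 1 at ω ≈ 0.374 rad/s.
∠G(j0.374) = −90° − arctan(0.374/2) ≈ -100.58°
PM = 180° + (-100.58°) = 79.42°

79°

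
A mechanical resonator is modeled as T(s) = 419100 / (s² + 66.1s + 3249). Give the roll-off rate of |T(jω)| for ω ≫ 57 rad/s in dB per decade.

-40 dB/decade

With 0 zeros and 2 poles, the high-frequency asymptotic slope is 20 × (0 − 2) = -40 dB/decade.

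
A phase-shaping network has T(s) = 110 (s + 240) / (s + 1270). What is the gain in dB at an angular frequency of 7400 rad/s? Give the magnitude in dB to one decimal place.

40.7 dB

|j7400 + 240| = √(7400² + 240²) = 7404
|j7400 + 1270| = √(7400² + 1270²) = 7508
|T(j7400)| = 110 × 7404 / 7508 = 108.47
20 log₁₀(108.47) = 40.71 dB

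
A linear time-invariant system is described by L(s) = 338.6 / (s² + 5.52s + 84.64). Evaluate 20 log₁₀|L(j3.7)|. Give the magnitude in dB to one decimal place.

|(j3.7)² + 5.52(j3.7) + 84.64| = |70.95 + j20.424| = 73.83
|L(j3.7)| = 338.6 / 73.83 = 4.5861
20 log₁₀(4.5861) = 13.23 dB

13.2 dB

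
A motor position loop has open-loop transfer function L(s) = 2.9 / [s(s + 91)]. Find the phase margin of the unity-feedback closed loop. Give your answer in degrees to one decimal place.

90.0°

Gain crossover: |L(jω)| = 1 at ω ≈ 0.0319 rad/sec.
∠L(j0.0319) = −90° − arctan(0.0319/91) ≈ -90.02°
PM = 180° + (-90.02°) = 89.98°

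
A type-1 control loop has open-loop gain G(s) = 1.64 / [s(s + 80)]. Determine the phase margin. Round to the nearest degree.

Gain crossover: |G(jω)| = 1 at ω ≈ 0.0205 rad/s.
∠G(j0.0205) = −90° − arctan(0.0205/80) ≈ -90.01°
PM = 180° + (-90.01°) = 89.99°

90°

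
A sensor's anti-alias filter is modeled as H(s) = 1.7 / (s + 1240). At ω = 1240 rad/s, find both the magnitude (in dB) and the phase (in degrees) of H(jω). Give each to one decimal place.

|j1240 + 1240| = √(1240² + 1240²) = 1754
|H(j1240)| = 1.7 / 1754 = 0.00096942
20 log₁₀(0.00096942) = -60.27 dB
∠(j1240 + 1240) = arctan(1240/1240) = 45.00°
∠H(j1240) = −45.00° = -45.00°

|H| = -60.3 dB, ∠H = -45.0°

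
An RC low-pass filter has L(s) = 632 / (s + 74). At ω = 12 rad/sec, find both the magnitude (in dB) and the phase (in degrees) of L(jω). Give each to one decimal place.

|L| = 18.5 dB, ∠L = -9.2°

|j12 + 74| = √(12² + 74²) = 74.97
|L(j12)| = 632 / 74.97 = 8.4304
20 log₁₀(8.4304) = 18.52 dB
∠(j12 + 74) = arctan(12/74) = 9.21°
∠L(j12) = −9.21° = -9.21°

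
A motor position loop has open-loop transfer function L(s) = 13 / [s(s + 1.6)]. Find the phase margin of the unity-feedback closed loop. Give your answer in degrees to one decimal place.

25.0°

Gain crossover: |L(jω)| = 1 at ω ≈ 3.43 rad/sec.
∠L(j3.43) = −90° − arctan(3.43/1.6) ≈ -155.01°
PM = 180° + (-155.01°) = 24.99°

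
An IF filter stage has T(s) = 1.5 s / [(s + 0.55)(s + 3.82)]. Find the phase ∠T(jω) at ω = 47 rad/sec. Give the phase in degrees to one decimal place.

-84.7°

∠(j47) = 90.00°
∠(j47 + 0.55) = arctan(47/0.55) = 89.33°
∠(j47 + 3.82) = arctan(47/3.82) = 85.35°
∠T(j47) = 90.00° − (89.33° + 85.35°) = -84.68°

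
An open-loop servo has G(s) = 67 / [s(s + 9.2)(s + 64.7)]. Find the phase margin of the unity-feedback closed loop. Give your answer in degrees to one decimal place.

89.2 deg

Gain crossover: |G(jω)| = 1 at ω ≈ 0.113 rad/s.
∠G(j0.113) = −90° − arctan(0.113/9.2) − arctan(0.113/64.7) ≈ -90.80°
PM = 180° + (-90.80°) = 89.20°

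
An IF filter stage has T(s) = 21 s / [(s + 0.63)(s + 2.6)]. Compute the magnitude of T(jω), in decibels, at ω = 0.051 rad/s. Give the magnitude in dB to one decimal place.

|j0.051| = 0.051
|j0.051 + 0.63| = √(0.051² + 0.63²) = 0.6321
|j0.051 + 2.6| = √(0.051² + 2.6²) = 2.601
|T(j0.051)| = 21 × 0.051 / (0.6321 × 2.601) = 0.65159
20 log₁₀(0.65159) = -3.72 dB

-3.7 dB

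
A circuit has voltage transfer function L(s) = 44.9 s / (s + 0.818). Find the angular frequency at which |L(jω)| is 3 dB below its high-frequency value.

For a single-pole high-pass, the −3 dB point is at the pole: ω = 0.818 rad/s.

0.818 rad/s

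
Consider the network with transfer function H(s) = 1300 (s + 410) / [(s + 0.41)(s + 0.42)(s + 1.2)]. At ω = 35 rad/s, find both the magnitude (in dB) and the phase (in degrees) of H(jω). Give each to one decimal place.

|H| = 21.9 dB, ∠H = -261.8°

|j35 + 410| = √(35² + 410²) = 411.5
|j35 + 0.41| = √(35² + 0.41²) = 35
|j35 + 0.42| = √(35² + 0.42²) = 35
|j35 + 1.2| = √(35² + 1.2²) = 35.02
|H(j35)| = 1300 × 411.5 / (35 × 35 × 35.02) = 12.468
20 log₁₀(12.468) = 21.92 dB
∠(j35 + 410) = arctan(35/410) = 4.88°
∠(j35 + 0.41) = arctan(35/0.41) = 89.33°
∠(j35 + 0.42) = arctan(35/0.42) = 89.31°
∠(j35 + 1.2) = arctan(35/1.2) = 88.04°
∠H(j35) = 4.88° − (89.33° + 89.31° + 88.04°) = -261.80°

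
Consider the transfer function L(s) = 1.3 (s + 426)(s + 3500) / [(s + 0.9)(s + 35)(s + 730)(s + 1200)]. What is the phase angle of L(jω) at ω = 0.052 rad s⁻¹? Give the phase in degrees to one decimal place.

-3.4 deg

∠(j0.052 + 426) = arctan(0.052/426) = 0.01°
∠(j0.052 + 3500) = arctan(0.052/3500) = 0.00°
∠(j0.052 + 0.9) = arctan(0.052/0.9) = 3.31°
∠(j0.052 + 35) = arctan(0.052/35) = 0.09°
∠(j0.052 + 730) = arctan(0.052/730) = 0.00°
∠(j0.052 + 1200) = arctan(0.052/1200) = 0.00°
∠L(j0.052) = 0.01° + 0.00° − (3.31° + 0.09° + 0.00° + 0.00°) = -3.39°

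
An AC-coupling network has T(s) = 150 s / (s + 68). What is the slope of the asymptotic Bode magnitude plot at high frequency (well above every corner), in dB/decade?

0 dB/decade

With 1 zero and 1 pole, the high-frequency asymptotic slope is 20 × (1 − 1) = 0 dB/decade.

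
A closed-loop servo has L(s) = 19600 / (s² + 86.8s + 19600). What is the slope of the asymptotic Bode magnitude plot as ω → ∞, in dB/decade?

With 0 zeros and 2 poles, the high-frequency asymptotic slope is 20 × (0 − 2) = -40 dB/decade.

-40 dB/decade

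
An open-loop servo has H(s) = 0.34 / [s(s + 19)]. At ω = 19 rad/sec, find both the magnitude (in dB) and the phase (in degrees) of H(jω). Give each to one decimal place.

|j19 + 19| = √(19² + 19²) = 26.87
|j19| = 19
|H(j19)| = 0.34 / (26.87 × 19) = 0.00066597
20 log₁₀(0.00066597) = -63.53 dB
∠(j19 + 19) = arctan(19/19) = 45.00°
∠(j19) = 90.00°
∠H(j19) = − (45.00° + 90.00°) = -135.00°

|H| = -63.5 dB, ∠H = -135.0°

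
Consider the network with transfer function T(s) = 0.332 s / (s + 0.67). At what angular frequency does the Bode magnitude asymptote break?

0.67 rad s⁻¹

The single real pole at s = −0.67 gives a corner at ω = 0.67 rad s⁻¹.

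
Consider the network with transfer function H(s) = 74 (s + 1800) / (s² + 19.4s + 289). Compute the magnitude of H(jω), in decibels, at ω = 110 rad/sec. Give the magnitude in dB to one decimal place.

20.9 dB

|j110 + 1800| = √(110² + 1800²) = 1803
|(j110)² + 19.4(j110) + 289| = |-11811 + j2134| = 1.2e+04
|H(j110)| = 74 × 1803 / 1.2e+04 = 11.119
20 log₁₀(11.119) = 20.92 dB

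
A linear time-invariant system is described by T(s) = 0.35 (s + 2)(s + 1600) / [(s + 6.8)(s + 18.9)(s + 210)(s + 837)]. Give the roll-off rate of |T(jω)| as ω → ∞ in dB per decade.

With 2 zeros and 4 poles, the high-frequency asymptotic slope is 20 × (2 − 4) = -40 dB/decade.

-40 dB/decade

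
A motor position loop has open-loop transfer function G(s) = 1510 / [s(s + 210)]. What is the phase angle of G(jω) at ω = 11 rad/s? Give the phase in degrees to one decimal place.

∠(j11 + 210) = arctan(11/210) = 3.00°
∠(j11) = 90.00°
∠G(j11) = − (3.00° + 90.00°) = -93.00°

-93.0°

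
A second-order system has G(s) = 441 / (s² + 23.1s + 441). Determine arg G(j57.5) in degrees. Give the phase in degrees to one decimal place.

∠[(j57.5)² + 23.1(j57.5) + 441] = ∠[-2865.2 + j1328.2] = 155.13°
∠G(j57.5) = −155.13° = -155.13°

-155.1°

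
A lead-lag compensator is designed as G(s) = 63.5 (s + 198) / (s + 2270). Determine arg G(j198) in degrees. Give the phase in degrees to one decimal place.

40.0°

∠(j198 + 198) = arctan(198/198) = 45.00°
∠(j198 + 2270) = arctan(198/2270) = 4.98°
∠G(j198) = 45.00° − 4.98° = 40.02°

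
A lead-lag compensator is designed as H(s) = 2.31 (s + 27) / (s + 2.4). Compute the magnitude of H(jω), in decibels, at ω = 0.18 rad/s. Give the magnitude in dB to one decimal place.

28.3 dB

|j0.18 + 27| = √(0.18² + 27²) = 27
|j0.18 + 2.4| = √(0.18² + 2.4²) = 2.407
|H(j0.18)| = 2.31 × 27 / 2.407 = 25.915
20 log₁₀(25.915) = 28.27 dB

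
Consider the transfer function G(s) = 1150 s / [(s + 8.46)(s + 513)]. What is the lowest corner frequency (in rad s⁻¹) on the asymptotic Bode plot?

8.46 rad s⁻¹

Break frequencies occur at each pole and zero magnitude: 8.46 rad s⁻¹, 513 rad s⁻¹.
The lowest is 8.46 rad s⁻¹.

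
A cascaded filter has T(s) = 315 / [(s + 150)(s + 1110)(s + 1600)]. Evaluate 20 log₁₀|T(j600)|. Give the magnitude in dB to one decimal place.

|j600 + 150| = √(600² + 150²) = 618.5
|j600 + 1110| = √(600² + 1110²) = 1262
|j600 + 1600| = √(600² + 1600²) = 1709
|T(j600)| = 315 / (618.5 × 1262 × 1709) = 2.3622e-07
20 log₁₀(2.3622e-07) = -132.53 dB

-132.5 dB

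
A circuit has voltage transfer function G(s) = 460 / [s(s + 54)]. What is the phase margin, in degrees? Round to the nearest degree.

81 deg

Gain crossover: |G(jω)| = 1 at ω ≈ 8.42 rad/sec.
∠G(j8.42) = −90° − arctan(8.42/54) ≈ -98.86°
PM = 180° + (-98.86°) = 81.14°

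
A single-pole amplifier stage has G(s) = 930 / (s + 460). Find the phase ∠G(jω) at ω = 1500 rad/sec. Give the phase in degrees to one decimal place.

∠(j1500 + 460) = arctan(1500/460) = 72.95°
∠G(j1500) = −72.95° = -72.95°

-73.0°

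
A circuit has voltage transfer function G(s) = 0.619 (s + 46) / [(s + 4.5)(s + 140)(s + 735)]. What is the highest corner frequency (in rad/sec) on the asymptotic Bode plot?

735 rad/sec

Break frequencies occur at each pole and zero magnitude: 4.5 rad/sec, 46 rad/sec, 140 rad/sec, 735 rad/sec.
The highest is 735 rad/sec.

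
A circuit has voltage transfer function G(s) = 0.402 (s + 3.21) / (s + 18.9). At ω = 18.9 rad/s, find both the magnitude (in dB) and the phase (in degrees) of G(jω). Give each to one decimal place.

|G| = -10.8 dB, ∠G = 35.4°

|j18.9 + 3.21| = √(18.9² + 3.21²) = 19.17
|j18.9 + 18.9| = √(18.9² + 18.9²) = 26.73
|G(j18.9)| = 0.402 × 19.17 / 26.73 = 0.28833
20 log₁₀(0.28833) = -10.80 dB
∠(j18.9 + 3.21) = arctan(18.9/3.21) = 80.36°
∠(j18.9 + 18.9) = arctan(18.9/18.9) = 45.00°
∠G(j18.9) = 80.36° − 45.00° = 35.36°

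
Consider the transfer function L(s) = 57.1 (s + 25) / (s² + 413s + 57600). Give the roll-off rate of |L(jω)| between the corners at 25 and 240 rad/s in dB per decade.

20 dB/decade

In this band the factors already past their corner are: zero at 25; net slope = 20 dB/decade.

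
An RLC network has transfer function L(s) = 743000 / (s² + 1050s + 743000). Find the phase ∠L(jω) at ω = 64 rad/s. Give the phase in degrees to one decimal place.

∠[(j64)² + 1050(j64) + 743000] = ∠[7.389e+05 + j67200] = 5.20°
∠L(j64) = −5.20° = -5.20°

-5.2°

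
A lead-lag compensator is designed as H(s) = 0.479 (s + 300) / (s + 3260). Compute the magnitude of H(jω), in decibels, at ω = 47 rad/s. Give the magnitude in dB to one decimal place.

|j47 + 300| = √(47² + 300²) = 303.7
|j47 + 3260| = √(47² + 3260²) = 3260
|H(j47)| = 0.479 × 303.7 / 3260 = 0.044613
20 log₁₀(0.044613) = -27.01 dB

-27.0 dB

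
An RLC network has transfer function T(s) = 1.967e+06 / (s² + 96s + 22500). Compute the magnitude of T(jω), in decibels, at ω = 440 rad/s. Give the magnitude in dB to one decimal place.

21.0 dB

|(j440)² + 96(j440) + 22500| = |-1.711e+05 + j42240| = 1.762e+05
|T(j440)| = 1.967e+06 / 1.762e+05 = 11.161
20 log₁₀(11.161) = 20.95 dB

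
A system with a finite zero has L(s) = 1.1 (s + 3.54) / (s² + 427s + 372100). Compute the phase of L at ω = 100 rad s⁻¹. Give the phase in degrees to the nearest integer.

∠(j100 + 3.54) = arctan(100/3.54) = 87.97°
∠[(j100)² + 427(j100) + 372100] = ∠[3.621e+05 + j42700] = 6.73°
∠L(j100) = 87.97° − 6.73° = 81.25°

81°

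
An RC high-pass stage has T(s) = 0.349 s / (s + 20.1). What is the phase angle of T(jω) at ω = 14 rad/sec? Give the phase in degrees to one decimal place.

55.1°

∠(j14) = 90.00°
∠(j14 + 20.1) = arctan(14/20.1) = 34.86°
∠T(j14) = 90.00° − 34.86° = 55.14°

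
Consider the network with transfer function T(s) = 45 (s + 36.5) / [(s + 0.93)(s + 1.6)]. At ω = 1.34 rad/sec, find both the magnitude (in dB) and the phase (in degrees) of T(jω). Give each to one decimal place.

|j1.34 + 36.5| = √(1.34² + 36.5²) = 36.52
|j1.34 + 0.93| = √(1.34² + 0.93²) = 1.631
|j1.34 + 1.6| = √(1.34² + 1.6²) = 2.087
|T(j1.34)| = 45 × 36.52 / (1.631 × 2.087) = 482.83
20 log₁₀(482.83) = 53.68 dB
∠(j1.34 + 36.5) = arctan(1.34/36.5) = 2.10°
∠(j1.34 + 0.93) = arctan(1.34/0.93) = 55.24°
∠(j1.34 + 1.6) = arctan(1.34/1.6) = 39.95°
∠T(j1.34) = 2.10° − (55.24° + 39.95°) = -93.08°

|T| = 53.7 dB, ∠T = -93.1°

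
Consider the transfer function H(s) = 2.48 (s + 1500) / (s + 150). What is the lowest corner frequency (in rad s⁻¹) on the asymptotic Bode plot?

Break frequencies occur at each pole and zero magnitude: 150 rad s⁻¹, 1500 rad s⁻¹.
The lowest is 150 rad s⁻¹.

150 rad s⁻¹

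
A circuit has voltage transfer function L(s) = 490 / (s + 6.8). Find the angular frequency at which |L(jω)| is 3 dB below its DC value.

6.8 rad/s

For a single-pole low-pass, the −3 dB point is at the pole: ω = 6.8 rad/s.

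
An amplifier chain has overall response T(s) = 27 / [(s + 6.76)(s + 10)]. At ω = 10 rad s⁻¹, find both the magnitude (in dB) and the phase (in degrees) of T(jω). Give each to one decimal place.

|j10 + 6.76| = √(10² + 6.76²) = 12.07
|j10 + 10| = √(10² + 10²) = 14.14
|T(j10)| = 27 / (12.07 × 14.14) = 0.15817
20 log₁₀(0.15817) = -16.02 dB
∠(j10 + 6.76) = arctan(10/6.76) = 55.94°
∠(j10 + 10) = arctan(10/10) = 45.00°
∠T(j10) = − (55.94° + 45.00°) = -100.94°

|T| = -16.0 dB, ∠T = -100.9°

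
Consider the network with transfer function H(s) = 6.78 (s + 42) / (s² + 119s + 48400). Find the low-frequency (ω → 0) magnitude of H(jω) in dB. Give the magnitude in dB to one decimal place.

H(0) = 6.78 × 42 / 48400 = 0.0058835
20 log₁₀(0.0058835) = -44.61 dB

-44.6 dB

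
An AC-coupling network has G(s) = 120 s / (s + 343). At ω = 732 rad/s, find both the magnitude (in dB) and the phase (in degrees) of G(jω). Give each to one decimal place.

|G| = 40.7 dB, ∠G = 25.1°

|j732| = 732
|j732 + 343| = √(732² + 343²) = 808.4
|G(j732)| = 120 × 732 / 808.4 = 108.66
20 log₁₀(108.66) = 40.72 dB
∠(j732) = 90.00°
∠(j732 + 343) = arctan(732/343) = 64.89°
∠G(j732) = 90.00° − 64.89° = 25.11°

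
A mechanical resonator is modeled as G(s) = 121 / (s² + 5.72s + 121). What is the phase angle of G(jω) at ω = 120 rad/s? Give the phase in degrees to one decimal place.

-177.2°

∠[(j120)² + 5.72(j120) + 121] = ∠[-14279 + j686.4] = 177.25°
∠G(j120) = −177.25° = -177.25°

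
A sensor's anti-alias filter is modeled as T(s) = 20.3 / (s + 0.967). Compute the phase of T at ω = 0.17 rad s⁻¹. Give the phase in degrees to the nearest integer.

∠(j0.17 + 0.967) = arctan(0.17/0.967) = 9.97°
∠T(j0.17) = −9.97° = -9.97°

-10 deg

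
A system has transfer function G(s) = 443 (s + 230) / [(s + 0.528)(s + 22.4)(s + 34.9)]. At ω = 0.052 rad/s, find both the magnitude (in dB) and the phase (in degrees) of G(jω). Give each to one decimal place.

|G| = 47.8 dB, ∠G = -5.8°

|j0.052 + 230| = √(0.052² + 230²) = 230
|j0.052 + 0.528| = √(0.052² + 0.528²) = 0.5306
|j0.052 + 22.4| = √(0.052² + 22.4²) = 22.4
|j0.052 + 34.9| = √(0.052² + 34.9²) = 34.9
|G(j0.052)| = 443 × 230 / (0.5306 × 22.4 × 34.9) = 245.66
20 log₁₀(245.66) = 47.81 dB
∠(j0.052 + 230) = arctan(0.052/230) = 0.01°
∠(j0.052 + 0.528) = arctan(0.052/0.528) = 5.62°
∠(j0.052 + 22.4) = arctan(0.052/22.4) = 0.13°
∠(j0.052 + 34.9) = arctan(0.052/34.9) = 0.09°
∠G(j0.052) = 0.01° − (5.62° + 0.13° + 0.09°) = -5.83°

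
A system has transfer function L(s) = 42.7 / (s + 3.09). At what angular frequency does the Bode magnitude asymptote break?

3.09 rad/s

The single real pole at s = −3.09 gives a corner at ω = 3.09 rad/s.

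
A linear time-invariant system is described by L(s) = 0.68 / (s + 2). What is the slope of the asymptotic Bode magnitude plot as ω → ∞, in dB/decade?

-20 dB/decade

With 0 zeros and 1 pole, the high-frequency asymptotic slope is 20 × (0 − 1) = -20 dB/decade.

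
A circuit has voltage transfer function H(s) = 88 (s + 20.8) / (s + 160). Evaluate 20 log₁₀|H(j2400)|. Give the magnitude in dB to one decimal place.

|j2400 + 20.8| = √(2400² + 20.8²) = 2400
|j2400 + 160| = √(2400² + 160²) = 2405
|H(j2400)| = 88 × 2400 / 2405 = 87.808
20 log₁₀(87.808) = 38.87 dB

38.9 dB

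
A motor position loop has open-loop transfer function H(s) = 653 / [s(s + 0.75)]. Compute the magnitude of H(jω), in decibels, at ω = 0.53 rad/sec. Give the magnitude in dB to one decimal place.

|j0.53 + 0.75| = √(0.53² + 0.75²) = 0.9184
|j0.53| = 0.53
|H(j0.53)| = 653 / (0.9184 × 0.53) = 1341.6
20 log₁₀(1341.6) = 62.55 dB

62.6 dB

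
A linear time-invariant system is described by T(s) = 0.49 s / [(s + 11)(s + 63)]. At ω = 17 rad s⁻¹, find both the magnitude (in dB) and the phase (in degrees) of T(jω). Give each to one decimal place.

|T| = -44.0 dB, ∠T = 17.8°

|j17| = 17
|j17 + 11| = √(17² + 11²) = 20.25
|j17 + 63| = √(17² + 63²) = 65.25
|T(j17)| = 0.49 × 17 / (20.25 × 65.25) = 0.0063045
20 log₁₀(0.0063045) = -44.01 dB
∠(j17) = 90.00°
∠(j17 + 11) = arctan(17/11) = 57.09°
∠(j17 + 63) = arctan(17/63) = 15.10°
∠T(j17) = 90.00° − (57.09° + 15.10°) = 17.80°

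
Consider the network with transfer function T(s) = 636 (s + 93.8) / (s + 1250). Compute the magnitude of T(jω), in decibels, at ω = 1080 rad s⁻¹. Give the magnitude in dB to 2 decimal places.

|j1080 + 93.8| = √(1080² + 93.8²) = 1084
|j1080 + 1250| = √(1080² + 1250²) = 1652
|T(j1080)| = 636 × 1084 / 1652 = 417.37
20 log₁₀(417.37) = 52.410 dB

52.41 dB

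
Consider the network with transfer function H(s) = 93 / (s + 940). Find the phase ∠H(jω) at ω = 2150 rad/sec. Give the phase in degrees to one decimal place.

∠(j2150 + 940) = arctan(2150/940) = 66.38°
∠H(j2150) = −66.38° = -66.38°

-66.4°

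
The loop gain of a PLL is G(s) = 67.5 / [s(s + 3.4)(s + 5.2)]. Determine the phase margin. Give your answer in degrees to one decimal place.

Gain crossover: |G(jω)| = 1 at ω ≈ 2.67 rad s⁻¹.
∠G(j2.67) = −90° − arctan(2.67/3.4) − arctan(2.67/5.2) ≈ -155.33°
PM = 180° + (-155.33°) = 24.67°

24.7°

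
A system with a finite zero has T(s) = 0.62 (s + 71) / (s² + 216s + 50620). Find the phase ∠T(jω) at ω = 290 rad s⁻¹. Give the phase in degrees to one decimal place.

∠(j290 + 71) = arctan(290/71) = 76.24°
∠[(j290)² + 216(j290) + 50620] = ∠[-33480 + j62640] = 118.12°
∠T(j290) = 76.24° − 118.12° = -41.88°

-41.9°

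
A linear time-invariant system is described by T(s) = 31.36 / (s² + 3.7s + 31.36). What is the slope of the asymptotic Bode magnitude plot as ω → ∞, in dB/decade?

With 0 zeros and 2 poles, the high-frequency asymptotic slope is 20 × (0 − 2) = -40 dB/decade.

-40 dB/decade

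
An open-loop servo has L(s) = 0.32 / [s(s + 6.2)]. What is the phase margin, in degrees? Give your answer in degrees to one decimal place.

89.5°

Gain crossover: |L(jω)| = 1 at ω ≈ 0.0516 rad s⁻¹.
∠L(j0.0516) = −90° − arctan(0.0516/6.2) ≈ -90.48°
PM = 180° + (-90.48°) = 89.52°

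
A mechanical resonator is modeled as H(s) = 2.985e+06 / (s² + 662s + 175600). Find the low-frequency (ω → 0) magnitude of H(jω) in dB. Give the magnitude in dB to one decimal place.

H(0) = 2.985e+06 / 175600 = 16.999
20 log₁₀(16.999) = 24.61 dB

24.6 dB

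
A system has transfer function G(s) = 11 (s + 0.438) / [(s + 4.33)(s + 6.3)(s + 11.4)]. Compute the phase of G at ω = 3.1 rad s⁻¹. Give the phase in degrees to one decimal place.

∠(j3.1 + 0.438) = arctan(3.1/0.438) = 81.96°
∠(j3.1 + 4.33) = arctan(3.1/4.33) = 35.60°
∠(j3.1 + 6.3) = arctan(3.1/6.3) = 26.20°
∠(j3.1 + 11.4) = arctan(3.1/11.4) = 15.21°
∠G(j3.1) = 81.96° − (35.60° + 26.20° + 15.21°) = 4.94°

4.9°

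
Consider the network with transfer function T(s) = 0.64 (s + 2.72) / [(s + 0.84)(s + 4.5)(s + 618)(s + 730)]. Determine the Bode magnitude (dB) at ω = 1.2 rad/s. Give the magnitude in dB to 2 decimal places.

|j1.2 + 2.72| = √(1.2² + 2.72²) = 2.973
|j1.2 + 0.84| = √(1.2² + 0.84²) = 1.465
|j1.2 + 4.5| = √(1.2² + 4.5²) = 4.657
|j1.2 + 618| = √(1.2² + 618²) = 618
|j1.2 + 730| = √(1.2² + 730²) = 730
|T(j1.2)| = 0.64 × 2.973 / (1.465 × 4.657 × 618 × 730) = 6.1823e-07
20 log₁₀(6.1823e-07) = -124.177 dB

-124.18 dB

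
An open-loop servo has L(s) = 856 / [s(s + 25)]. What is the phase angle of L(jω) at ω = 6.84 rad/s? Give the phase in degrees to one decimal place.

∠(j6.84 + 25) = arctan(6.84/25) = 15.30°
∠(j6.84) = 90.00°
∠L(j6.84) = − (15.30° + 90.00°) = -105.30°

-105.3 deg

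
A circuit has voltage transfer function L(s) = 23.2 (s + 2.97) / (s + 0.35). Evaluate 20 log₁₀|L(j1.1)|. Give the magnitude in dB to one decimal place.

36.1 dB

|j1.1 + 2.97| = √(1.1² + 2.97²) = 3.167
|j1.1 + 0.35| = √(1.1² + 0.35²) = 1.154
|L(j1.1)| = 23.2 × 3.167 / 1.154 = 63.654
20 log₁₀(63.654) = 36.08 dB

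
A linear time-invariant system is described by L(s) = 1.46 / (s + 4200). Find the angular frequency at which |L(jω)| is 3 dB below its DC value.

For a single-pole low-pass, the −3 dB point is at the pole: ω = 4200 rad/s.

4200 rad/s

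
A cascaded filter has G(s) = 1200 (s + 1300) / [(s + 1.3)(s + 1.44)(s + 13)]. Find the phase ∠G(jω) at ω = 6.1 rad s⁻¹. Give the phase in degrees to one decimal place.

-179.6°

∠(j6.1 + 1300) = arctan(6.1/1300) = 0.27°
∠(j6.1 + 1.3) = arctan(6.1/1.3) = 77.97°
∠(j6.1 + 1.44) = arctan(6.1/1.44) = 76.72°
∠(j6.1 + 13) = arctan(6.1/13) = 25.14°
∠G(j6.1) = 0.27° − (77.97° + 76.72° + 25.14°) = -179.56°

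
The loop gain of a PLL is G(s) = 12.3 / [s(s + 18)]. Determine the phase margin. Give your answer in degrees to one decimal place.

Gain crossover: |G(jω)| = 1 at ω ≈ 0.683 rad/s.
∠G(j0.683) = −90° − arctan(0.683/18) ≈ -92.17°
PM = 180° + (-92.17°) = 87.83°

87.8 deg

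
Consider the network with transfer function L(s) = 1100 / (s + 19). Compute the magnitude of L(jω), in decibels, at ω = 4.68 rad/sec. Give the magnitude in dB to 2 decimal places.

35.00 dB

|j4.68 + 19| = √(4.68² + 19²) = 19.57
|L(j4.68)| = 1100 / 19.57 = 56.215
20 log₁₀(56.215) = 34.997 dB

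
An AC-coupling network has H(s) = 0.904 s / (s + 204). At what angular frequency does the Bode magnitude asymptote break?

The single real pole at s = −204 gives a corner at ω = 204 rad/sec.

204 rad/sec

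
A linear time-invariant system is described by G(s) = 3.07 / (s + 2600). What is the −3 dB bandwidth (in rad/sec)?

2600 rad/sec

For a single-pole low-pass, the −3 dB point is at the pole: ω = 2600 rad/sec.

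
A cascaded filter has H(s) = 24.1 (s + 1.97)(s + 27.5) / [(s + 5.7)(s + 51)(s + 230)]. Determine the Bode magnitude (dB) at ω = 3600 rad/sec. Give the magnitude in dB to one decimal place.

|j3600 + 1.97| = √(3600² + 1.97²) = 3600
|j3600 + 27.5| = √(3600² + 27.5²) = 3600
|j3600 + 5.7| = √(3600² + 5.7²) = 3600
|j3600 + 51| = √(3600² + 51²) = 3600
|j3600 + 230| = √(3600² + 230²) = 3607
|H(j3600)| = 24.1 × 3600 × 3600 / (3600 × 3600 × 3607) = 0.0066803
20 log₁₀(0.0066803) = -43.50 dB

-43.5 dB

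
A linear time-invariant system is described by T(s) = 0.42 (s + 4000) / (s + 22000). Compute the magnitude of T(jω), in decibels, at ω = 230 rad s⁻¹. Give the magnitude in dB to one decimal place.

-22.3 dB

|j230 + 4000| = √(230² + 4000²) = 4007
|j230 + 22000| = √(230² + 22000²) = 2.2e+04
|T(j230)| = 0.42 × 4007 / 2.2e+04 = 0.076486
20 log₁₀(0.076486) = -22.33 dB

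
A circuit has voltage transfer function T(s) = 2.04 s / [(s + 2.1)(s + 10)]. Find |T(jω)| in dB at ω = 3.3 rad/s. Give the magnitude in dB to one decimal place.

-15.7 dB

|j3.3| = 3.3
|j3.3 + 2.1| = √(3.3² + 2.1²) = 3.912
|j3.3 + 10| = √(3.3² + 10²) = 10.53
|T(j3.3)| = 2.04 × 3.3 / (3.912 × 10.53) = 0.16344
20 log₁₀(0.16344) = -15.73 dB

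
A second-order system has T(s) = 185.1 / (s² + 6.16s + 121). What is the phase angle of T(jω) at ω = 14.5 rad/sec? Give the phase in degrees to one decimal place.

-135.0°

∠[(j14.5)² + 6.16(j14.5) + 121] = ∠[-89.25 + j89.32] = 134.98°
∠T(j14.5) = −134.98° = -134.98°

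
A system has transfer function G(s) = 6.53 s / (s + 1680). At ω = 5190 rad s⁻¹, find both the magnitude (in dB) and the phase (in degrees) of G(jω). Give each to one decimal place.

|j5190| = 5190
|j5190 + 1680| = √(5190² + 1680²) = 5455
|G(j5190)| = 6.53 × 5190 / 5455 = 6.2126
20 log₁₀(6.2126) = 15.87 dB
∠(j5190) = 90.00°
∠(j5190 + 1680) = arctan(5190/1680) = 72.06°
∠G(j5190) = 90.00° − 72.06° = 17.94°

|G| = 15.9 dB, ∠G = 17.9°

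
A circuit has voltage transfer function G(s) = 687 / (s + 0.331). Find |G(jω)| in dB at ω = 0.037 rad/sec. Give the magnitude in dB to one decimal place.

|j0.037 + 0.331| = √(0.037² + 0.331²) = 0.3331
|G(j0.037)| = 687 / 0.3331 = 2062.7
20 log₁₀(2062.7) = 66.29 dB

66.3 dB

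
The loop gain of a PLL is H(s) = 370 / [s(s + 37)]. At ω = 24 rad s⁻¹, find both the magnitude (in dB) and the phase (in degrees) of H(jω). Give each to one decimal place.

|j24 + 37| = √(24² + 37²) = 44.1
|j24| = 24
|H(j24)| = 370 / (44.1 × 24) = 0.34957
20 log₁₀(0.34957) = -9.13 dB
∠(j24 + 37) = arctan(24/37) = 32.97°
∠(j24) = 90.00°
∠H(j24) = − (32.97° + 90.00°) = -122.97°

|H| = -9.1 dB, ∠H = -123.0°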